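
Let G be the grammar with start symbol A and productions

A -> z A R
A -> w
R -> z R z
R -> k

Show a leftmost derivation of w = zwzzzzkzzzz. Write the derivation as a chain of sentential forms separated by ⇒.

A⇒zAR⇒zwR⇒zwzRz⇒zwzzRzz⇒zwzzzRzzz⇒zwzzzzRzzzz⇒zwzzzzkzzzz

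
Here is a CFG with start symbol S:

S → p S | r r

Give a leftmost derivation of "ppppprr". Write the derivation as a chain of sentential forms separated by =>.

S => pS => ppS => pppS => ppppS => pppppS => ppppprr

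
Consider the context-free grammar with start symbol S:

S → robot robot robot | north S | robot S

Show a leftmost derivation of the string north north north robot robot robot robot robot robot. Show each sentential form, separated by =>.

S => north S => north north S => north north north S => north north north robot S => north north north robot robot S => north north north robot robot robot S => north north north robot robot robot robot robot robot

S => north S   [S → north S]
north S => north north S   [S → north S]
north north S => north north north S   [S → north S]
north north north S => north north north robot S   [S → robot S]
north north north robot S => north north north robot robot S   [S → robot S]
north north north robot robot S => north north north robot robot robot S   [S → robot S]
north north north robot robot robot S => north north north robot robot robot robot robot robot   [S → robot robot robot]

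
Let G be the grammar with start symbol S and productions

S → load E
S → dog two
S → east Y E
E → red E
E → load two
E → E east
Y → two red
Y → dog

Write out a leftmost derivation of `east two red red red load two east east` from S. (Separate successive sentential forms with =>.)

S => east Y E => east two red E => east two red E east => east two red red E east => east two red red red E east => east two red red red E east east => east two red red red load two east east

S => east Y E   [S → east Y E]
east Y E => east two red E   [Y → two red]
east two red E => east two red E east   [E → E east]
east two red E east => east two red red E east   [E → red E]
east two red red E east => east two red red red E east   [E → red E]
east two red red red E east => east two red red red E east east   [E → E east]
east two red red red E east east => east two red red red load two east east   [E → load two]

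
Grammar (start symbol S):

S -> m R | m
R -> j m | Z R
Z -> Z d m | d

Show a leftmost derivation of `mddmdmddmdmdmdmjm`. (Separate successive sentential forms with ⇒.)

S⇒mR⇒mZR⇒mZdmR⇒mZdmdmR⇒mddmdmR⇒mddmdmZR⇒mddmdmZdmR⇒mddmdmZdmdmR⇒mddmdmZdmdmdmR⇒mddmdmZdmdmdmdmR⇒mddmdmddmdmdmdmR⇒mddmdmddmdmdmdmjm

S ⇒ mR   [S -> m R]
mR ⇒ mZR   [R -> Z R]
mZR ⇒ mZdmR   [Z -> Z d m]
mZdmR ⇒ mZdmdmR   [Z -> Z d m]
mZdmdmR ⇒ mddmdmR   [Z -> d]
mddmdmR ⇒ mddmdmZR   [R -> Z R]
mddmdmZR ⇒ mddmdmZdmR   [Z -> Z d m]
mddmdmZdmR ⇒ mddmdmZdmdmR   [Z -> Z d m]
mddmdmZdmdmR ⇒ mddmdmZdmdmdmR   [Z -> Z d m]
mddmdmZdmdmdmR ⇒ mddmdmZdmdmdmdmR   [Z -> Z d m]
mddmdmZdmdmdmdmR ⇒ mddmdmddmdmdmdmR   [Z -> d]
mddmdmddmdmdmdmR ⇒ mddmdmddmdmdmdmjm   [R -> j m]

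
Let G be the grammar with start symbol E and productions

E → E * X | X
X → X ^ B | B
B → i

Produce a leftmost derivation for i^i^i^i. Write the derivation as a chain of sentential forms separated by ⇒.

E ⇒ X   [E → X]
X ⇒ X^B   [X → X ^ B]
X^B ⇒ X^B^B   [X → X ^ B]
X^B^B ⇒ X^B^B^B   [X → X ^ B]
X^B^B^B ⇒ B^B^B^B   [X → B]
B^B^B^B ⇒ i^B^B^B   [B → i]
i^B^B^B ⇒ i^i^B^B   [B → i]
i^i^B^B ⇒ i^i^i^B   [B → i]
i^i^i^B ⇒ i^i^i^i   [B → i]

E⇒X⇒X^B⇒X^B^B⇒X^B^B^B⇒B^B^B^B⇒i^B^B^B⇒i^i^B^B⇒i^i^i^B⇒i^i^i^i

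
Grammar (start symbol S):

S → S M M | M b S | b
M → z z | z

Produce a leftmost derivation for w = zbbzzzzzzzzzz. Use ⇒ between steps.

S⇒SMM⇒MbSMM⇒zbSMM⇒zbSMMMM⇒zbSMMMMMM⇒zbbMMMMMM⇒zbbzMMMMM⇒zbbzzzMMMM⇒zbbzzzzzMMM⇒zbbzzzzzzzMM⇒zbbzzzzzzzzzM⇒zbbzzzzzzzzzz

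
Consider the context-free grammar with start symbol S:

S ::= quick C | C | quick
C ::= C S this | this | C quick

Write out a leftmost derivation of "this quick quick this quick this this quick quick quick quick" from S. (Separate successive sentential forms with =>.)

S => C => C quick => C quick quick => C quick quick quick => C quick quick quick quick => C S this quick quick quick quick => C quick S this quick quick quick quick => this quick S this quick quick quick quick => this quick quick C this quick quick quick quick => this quick quick C S this this quick quick quick quick => this quick quick this S this this quick quick quick quick => this quick quick this quick this this quick quick quick quick

S => C   [S ::= C]
C => C quick   [C ::= C quick]
C quick => C quick quick   [C ::= C quick]
C quick quick => C quick quick quick   [C ::= C quick]
C quick quick quick => C quick quick quick quick   [C ::= C quick]
C quick quick quick quick => C S this quick quick quick quick   [C ::= C S this]
C S this quick quick quick quick => C quick S this quick quick quick quick   [C ::= C quick]
C quick S this quick quick quick quick => this quick S this quick quick quick quick   [C ::= this]
this quick S this quick quick quick quick => this quick quick C this quick quick quick quick   [S ::= quick C]
this quick quick C this quick quick quick quick => this quick quick C S this this quick quick quick quick   [C ::= C S this]
this quick quick C S this this quick quick quick quick => this quick quick this S this this quick quick quick quick   [C ::= this]
this quick quick this S this this quick quick quick quick => this quick quick this quick this this quick quick quick quick   [S ::= quick]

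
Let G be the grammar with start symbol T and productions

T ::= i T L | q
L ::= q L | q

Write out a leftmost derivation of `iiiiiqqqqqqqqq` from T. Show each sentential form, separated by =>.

T => iTL   [T ::= i T L]
iTL => iiTLL   [T ::= i T L]
iiTLL => iiiTLLL   [T ::= i T L]
iiiTLLL => iiiiTLLLL   [T ::= i T L]
iiiiTLLLL => iiiiiTLLLLL   [T ::= i T L]
iiiiiTLLLLL => iiiiiqLLLLL   [T ::= q]
iiiiiqLLLLL => iiiiiqqLLLLL   [L ::= q L]
iiiiiqqLLLLL => iiiiiqqqLLLL   [L ::= q]
iiiiiqqqLLLL => iiiiiqqqqLLLL   [L ::= q L]
iiiiiqqqqLLLL => iiiiiqqqqqLLLL   [L ::= q L]
iiiiiqqqqqLLLL => iiiiiqqqqqqLLL   [L ::= q]
iiiiiqqqqqqLLL => iiiiiqqqqqqqLL   [L ::= q]
iiiiiqqqqqqqLL => iiiiiqqqqqqqqL   [L ::= q]
iiiiiqqqqqqqqL => iiiiiqqqqqqqqq   [L ::= q]

T => iTL => iiTLL => iiiTLLL => iiiiTLLLL => iiiiiTLLLLL => iiiiiqLLLLL => iiiiiqqLLLLL => iiiiiqqqLLLL => iiiiiqqqqLLLL => iiiiiqqqqqLLLL => iiiiiqqqqqqLLL => iiiiiqqqqqqqLL => iiiiiqqqqqqqqL => iiiiiqqqqqqqqq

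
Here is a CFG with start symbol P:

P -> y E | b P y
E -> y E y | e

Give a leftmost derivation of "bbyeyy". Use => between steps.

P => bPy => bbPyy => bbyEyy => bbyeyy

P => bPy   [P -> b P y]
bPy => bbPyy   [P -> b P y]
bbPyy => bbyEyy   [P -> y E]
bbyEyy => bbyeyy   [E -> e]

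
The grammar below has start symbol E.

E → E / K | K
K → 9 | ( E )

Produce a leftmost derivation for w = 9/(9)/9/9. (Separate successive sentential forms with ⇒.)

E⇒E/K⇒E/K/K⇒E/K/K/K⇒K/K/K/K⇒9/K/K/K⇒9/(E)/K/K⇒9/(K)/K/K⇒9/(9)/K/K⇒9/(9)/9/K⇒9/(9)/9/9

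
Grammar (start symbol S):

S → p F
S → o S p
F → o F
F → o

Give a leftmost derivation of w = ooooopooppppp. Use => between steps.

S => oSp   [S → o S p]
oSp => ooSpp   [S → o S p]
ooSpp => oooSppp   [S → o S p]
oooSppp => ooooSpppp   [S → o S p]
ooooSpppp => oooooSppppp   [S → o S p]
oooooSppppp => ooooopFppppp   [S → p F]
ooooopFppppp => ooooopoFppppp   [F → o F]
ooooopoFppppp => ooooopooppppp   [F → o]

S=>oSp=>ooSpp=>oooSppp=>ooooSpppp=>oooooSppppp=>ooooopFppppp=>ooooopoFppppp=>ooooopooppppp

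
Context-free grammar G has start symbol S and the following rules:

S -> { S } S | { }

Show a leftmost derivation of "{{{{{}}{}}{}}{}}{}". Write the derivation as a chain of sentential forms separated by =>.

S => {S}S => {{S}S}S => {{{S}S}S}S => {{{{S}S}S}S}S => {{{{{}}S}S}S}S => {{{{{}}{}}S}S}S => {{{{{}}{}}{}}S}S => {{{{{}}{}}{}}{}}S => {{{{{}}{}}{}}{}}{}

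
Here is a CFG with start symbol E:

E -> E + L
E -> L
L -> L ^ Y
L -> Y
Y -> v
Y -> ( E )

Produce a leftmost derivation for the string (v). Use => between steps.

E => L   [E -> L]
L => Y   [L -> Y]
Y => (E)   [Y -> ( E )]
(E) => (L)   [E -> L]
(L) => (Y)   [L -> Y]
(Y) => (v)   [Y -> v]

E => L => Y => (E) => (L) => (Y) => (v)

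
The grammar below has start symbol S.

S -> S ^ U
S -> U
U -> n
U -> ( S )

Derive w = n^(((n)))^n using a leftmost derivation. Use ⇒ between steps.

S ⇒ S^U   [S -> S ^ U]
S^U ⇒ S^U^U   [S -> S ^ U]
S^U^U ⇒ U^U^U   [S -> U]
U^U^U ⇒ n^U^U   [U -> n]
n^U^U ⇒ n^(S)^U   [U -> ( S )]
n^(S)^U ⇒ n^(U)^U   [S -> U]
n^(U)^U ⇒ n^((S))^U   [U -> ( S )]
n^((S))^U ⇒ n^((U))^U   [S -> U]
n^((U))^U ⇒ n^(((S)))^U   [U -> ( S )]
n^(((S)))^U ⇒ n^(((U)))^U   [S -> U]
n^(((U)))^U ⇒ n^(((n)))^U   [U -> n]
n^(((n)))^U ⇒ n^(((n)))^n   [U -> n]

S⇒S^U⇒S^U^U⇒U^U^U⇒n^U^U⇒n^(S)^U⇒n^(U)^U⇒n^((S))^U⇒n^((U))^U⇒n^(((S)))^U⇒n^(((U)))^U⇒n^(((n)))^U⇒n^(((n)))^n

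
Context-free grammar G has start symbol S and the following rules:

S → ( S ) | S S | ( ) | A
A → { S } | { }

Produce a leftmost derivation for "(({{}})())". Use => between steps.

S=>(S)=>(SS)=>((S)S)=>((A)S)=>(({S})S)=>(({A})S)=>(({{}})S)=>(({{}})())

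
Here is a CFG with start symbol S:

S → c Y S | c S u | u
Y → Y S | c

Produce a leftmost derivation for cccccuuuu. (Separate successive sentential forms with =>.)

S=>cYS=>ccS=>cccSu=>ccccSuu=>cccccSuuu=>cccccuuuu

S => cYS   [S → c Y S]
cYS => ccS   [Y → c]
ccS => cccSu   [S → c S u]
cccSu => ccccSuu   [S → c S u]
ccccSuu => cccccSuuu   [S → c S u]
cccccSuuu => cccccuuuu   [S → u]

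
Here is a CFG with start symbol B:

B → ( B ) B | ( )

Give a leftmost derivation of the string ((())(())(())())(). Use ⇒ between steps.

B ⇒ (B)B   [B → ( B ) B]
(B)B ⇒ ((B)B)B   [B → ( B ) B]
((B)B)B ⇒ ((())B)B   [B → ( )]
((())B)B ⇒ ((())(B)B)B   [B → ( B ) B]
((())(B)B)B ⇒ ((())(())B)B   [B → ( )]
((())(())B)B ⇒ ((())(())(B)B)B   [B → ( B ) B]
((())(())(B)B)B ⇒ ((())(())(())B)B   [B → ( )]
((())(())(())B)B ⇒ ((())(())(())())B   [B → ( )]
((())(())(())())B ⇒ ((())(())(())())()   [B → ( )]

B ⇒ (B)B ⇒ ((B)B)B ⇒ ((())B)B ⇒ ((())(B)B)B ⇒ ((())(())B)B ⇒ ((())(())(B)B)B ⇒ ((())(())(())B)B ⇒ ((())(())(())())B ⇒ ((())(())(())())()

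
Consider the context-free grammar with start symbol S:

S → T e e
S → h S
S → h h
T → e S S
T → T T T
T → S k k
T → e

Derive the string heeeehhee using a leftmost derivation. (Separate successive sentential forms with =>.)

S => hS => hTee => heSSee => heTeeSee => heeeeSee => heeeehhee

S => hS   [S → h S]
hS => hTee   [S → T e e]
hTee => heSSee   [T → e S S]
heSSee => heTeeSee   [S → T e e]
heTeeSee => heeeeSee   [T → e]
heeeeSee => heeeehhee   [S → h h]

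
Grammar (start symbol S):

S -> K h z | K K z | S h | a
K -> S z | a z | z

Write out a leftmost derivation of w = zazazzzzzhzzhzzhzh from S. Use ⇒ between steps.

S ⇒ Sh   [S -> S h]
Sh ⇒ Khzh   [S -> K h z]
Khzh ⇒ Szhzh   [K -> S z]
Szhzh ⇒ Khzzhzh   [S -> K h z]
Khzzhzh ⇒ Szhzzhzh   [K -> S z]
Szhzzhzh ⇒ Khzzhzzhzh   [S -> K h z]
Khzzhzzhzh ⇒ Szhzzhzzhzh   [K -> S z]
Szhzzhzzhzh ⇒ KKzzhzzhzzhzh   [S -> K K z]
KKzzhzzhzzhzh ⇒ zKzzhzzhzzhzh   [K -> z]
zKzzhzzhzzhzh ⇒ zSzzzhzzhzzhzh   [K -> S z]
zSzzzhzzhzzhzh ⇒ zKKzzzzhzzhzzhzh   [S -> K K z]
zKKzzzzhzzhzzhzh ⇒ zSzKzzzzhzzhzzhzh   [K -> S z]
zSzKzzzzhzzhzzhzh ⇒ zazKzzzzhzzhzzhzh   [S -> a]
zazKzzzzhzzhzzhzh ⇒ zazazzzzzhzzhzzhzh   [K -> a z]

S ⇒ Sh ⇒ Khzh ⇒ Szhzh ⇒ Khzzhzh ⇒ Szhzzhzh ⇒ Khzzhzzhzh ⇒ Szhzzhzzhzh ⇒ KKzzhzzhzzhzh ⇒ zKzzhzzhzzhzh ⇒ zSzzzhzzhzzhzh ⇒ zKKzzzzhzzhzzhzh ⇒ zSzKzzzzhzzhzzhzh ⇒ zazKzzzzhzzhzzhzh ⇒ zazazzzzzhzzhzzhzh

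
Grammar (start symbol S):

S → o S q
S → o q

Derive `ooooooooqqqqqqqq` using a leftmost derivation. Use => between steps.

S => oSq   [S → o S q]
oSq => ooSqq   [S → o S q]
ooSqq => oooSqqq   [S → o S q]
oooSqqq => ooooSqqqq   [S → o S q]
ooooSqqqq => oooooSqqqqq   [S → o S q]
oooooSqqqqq => ooooooSqqqqqq   [S → o S q]
ooooooSqqqqqq => oooooooSqqqqqqq   [S → o S q]
oooooooSqqqqqqq => ooooooooqqqqqqqq   [S → o q]

S => oSq => ooSqq => oooSqqq => ooooSqqqq => oooooSqqqqq => ooooooSqqqqqq => oooooooSqqqqqqq => ooooooooqqqqqqqq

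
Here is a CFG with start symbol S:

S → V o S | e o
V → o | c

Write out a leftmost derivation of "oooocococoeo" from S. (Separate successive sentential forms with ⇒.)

S ⇒ VoS   [S → V o S]
VoS ⇒ ooS   [V → o]
ooS ⇒ ooVoS   [S → V o S]
ooVoS ⇒ ooooS   [V → o]
ooooS ⇒ ooooVoS   [S → V o S]
ooooVoS ⇒ oooocoS   [V → c]
oooocoS ⇒ oooocoVoS   [S → V o S]
oooocoVoS ⇒ oooococoS   [V → c]
oooococoS ⇒ oooococoVoS   [S → V o S]
oooococoVoS ⇒ oooocococoS   [V → c]
oooocococoS ⇒ oooocococoeo   [S → e o]

S⇒VoS⇒ooS⇒ooVoS⇒ooooS⇒ooooVoS⇒oooocoS⇒oooocoVoS⇒oooococoS⇒oooococoVoS⇒oooocococoS⇒oooocococoeo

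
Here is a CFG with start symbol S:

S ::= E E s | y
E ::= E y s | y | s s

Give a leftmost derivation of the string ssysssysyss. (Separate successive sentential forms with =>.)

S => EEs => EysEs => ssysEs => ssysEyss => ssysEysyss => ssysssysyss

S => EEs   [S ::= E E s]
EEs => EysEs   [E ::= E y s]
EysEs => ssysEs   [E ::= s s]
ssysEs => ssysEyss   [E ::= E y s]
ssysEyss => ssysEysyss   [E ::= E y s]
ssysEysyss => ssysssysyss   [E ::= s s]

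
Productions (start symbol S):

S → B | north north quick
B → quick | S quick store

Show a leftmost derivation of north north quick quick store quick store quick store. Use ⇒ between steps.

S ⇒ B ⇒ S quick store ⇒ B quick store ⇒ S quick store quick store ⇒ B quick store quick store ⇒ S quick store quick store quick store ⇒ north north quick quick store quick store quick store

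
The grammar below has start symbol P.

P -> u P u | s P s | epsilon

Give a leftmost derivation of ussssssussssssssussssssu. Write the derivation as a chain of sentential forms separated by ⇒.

P ⇒ uPu ⇒ usPsu ⇒ ussPssu ⇒ usssPsssu ⇒ ussssPssssu ⇒ usssssPsssssu ⇒ ussssssPssssssu ⇒ ussssssuPussssssu ⇒ ussssssusPsussssssu ⇒ ussssssussPssussssssu ⇒ ussssssusssPsssussssssu ⇒ ussssssussssPssssussssssu ⇒ ussssssussssssssussssssu

P ⇒ uPu   [P -> u P u]
uPu ⇒ usPsu   [P -> s P s]
usPsu ⇒ ussPssu   [P -> s P s]
ussPssu ⇒ usssPsssu   [P -> s P s]
usssPsssu ⇒ ussssPssssu   [P -> s P s]
ussssPssssu ⇒ usssssPsssssu   [P -> s P s]
usssssPsssssu ⇒ ussssssPssssssu   [P -> s P s]
ussssssPssssssu ⇒ ussssssuPussssssu   [P -> u P u]
ussssssuPussssssu ⇒ ussssssusPsussssssu   [P -> s P s]
ussssssusPsussssssu ⇒ ussssssussPssussssssu   [P -> s P s]
ussssssussPssussssssu ⇒ ussssssusssPsssussssssu   [P -> s P s]
ussssssusssPsssussssssu ⇒ ussssssussssPssssussssssu   [P -> s P s]
ussssssussssPssssussssssu ⇒ ussssssussssssssussssssu   [P -> epsilon]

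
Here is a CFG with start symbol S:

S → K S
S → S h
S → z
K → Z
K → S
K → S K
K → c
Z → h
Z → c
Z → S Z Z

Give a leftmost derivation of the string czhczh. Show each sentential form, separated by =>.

S => Sh   [S → S h]
Sh => KSh   [S → K S]
KSh => ZSh   [K → Z]
ZSh => SZZSh   [Z → S Z Z]
SZZSh => KSZZSh   [S → K S]
KSZZSh => cSZZSh   [K → c]
cSZZSh => czZZSh   [S → z]
czZZSh => czhZSh   [Z → h]
czhZSh => czhcSh   [Z → c]
czhcSh => czhczh   [S → z]

S => Sh => KSh => ZSh => SZZSh => KSZZSh => cSZZSh => czZZSh => czhZSh => czhcSh => czhczh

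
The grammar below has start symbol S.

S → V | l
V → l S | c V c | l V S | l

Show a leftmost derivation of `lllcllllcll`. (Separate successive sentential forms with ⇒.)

S ⇒ V ⇒ lS ⇒ lV ⇒ llVS ⇒ lllVSS ⇒ lllcVcSS ⇒ lllclVScSS ⇒ lllcllSScSS ⇒ lllclllScSS ⇒ lllcllllcSS ⇒ lllcllllclS ⇒ lllcllllcll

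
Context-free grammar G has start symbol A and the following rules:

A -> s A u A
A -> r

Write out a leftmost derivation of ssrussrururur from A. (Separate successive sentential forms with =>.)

A => sAuA   [A -> s A u A]
sAuA => ssAuAuA   [A -> s A u A]
ssAuAuA => ssruAuA   [A -> r]
ssruAuA => ssrusAuAuA   [A -> s A u A]
ssrusAuAuA => ssrussAuAuAuA   [A -> s A u A]
ssrussAuAuAuA => ssrussruAuAuA   [A -> r]
ssrussruAuAuA => ssrussruruAuA   [A -> r]
ssrussruruAuA => ssrussrururuA   [A -> r]
ssrussrururuA => ssrussrururur   [A -> r]

A => sAuA => ssAuAuA => ssruAuA => ssrusAuAuA => ssrussAuAuAuA => ssrussruAuAuA => ssrussruruAuA => ssrussrururuA => ssrussrururur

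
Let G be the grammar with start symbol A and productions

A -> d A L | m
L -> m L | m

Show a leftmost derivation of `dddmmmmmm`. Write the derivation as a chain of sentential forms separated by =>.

A => dAL => ddALL => dddALLL => dddmLLL => dddmmLL => dddmmmLL => dddmmmmLL => dddmmmmmL => dddmmmmmm

A => dAL   [A -> d A L]
dAL => ddALL   [A -> d A L]
ddALL => dddALLL   [A -> d A L]
dddALLL => dddmLLL   [A -> m]
dddmLLL => dddmmLL   [L -> m]
dddmmLL => dddmmmLL   [L -> m L]
dddmmmLL => dddmmmmLL   [L -> m L]
dddmmmmLL => dddmmmmmL   [L -> m]
dddmmmmmL => dddmmmmmm   [L -> m]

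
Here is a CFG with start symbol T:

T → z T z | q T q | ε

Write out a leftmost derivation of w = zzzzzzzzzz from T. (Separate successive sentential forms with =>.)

T => zTz => zzTzz => zzzTzzz => zzzzTzzzz => zzzzzTzzzzz => zzzzzzzzzz

T => zTz   [T → z T z]
zTz => zzTzz   [T → z T z]
zzTzz => zzzTzzz   [T → z T z]
zzzTzzz => zzzzTzzzz   [T → z T z]
zzzzTzzzz => zzzzzTzzzzz   [T → z T z]
zzzzzTzzzzz => zzzzzzzzzz   [T → ε]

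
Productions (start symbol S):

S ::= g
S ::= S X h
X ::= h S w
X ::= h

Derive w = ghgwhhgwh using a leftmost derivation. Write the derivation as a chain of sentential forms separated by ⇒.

S ⇒ SXh   [S ::= S X h]
SXh ⇒ SXhXh   [S ::= S X h]
SXhXh ⇒ gXhXh   [S ::= g]
gXhXh ⇒ ghSwhXh   [X ::= h S w]
ghSwhXh ⇒ ghgwhXh   [S ::= g]
ghgwhXh ⇒ ghgwhhSwh   [X ::= h S w]
ghgwhhSwh ⇒ ghgwhhgwh   [S ::= g]

S ⇒ SXh ⇒ SXhXh ⇒ gXhXh ⇒ ghSwhXh ⇒ ghgwhXh ⇒ ghgwhhSwh ⇒ ghgwhhgwh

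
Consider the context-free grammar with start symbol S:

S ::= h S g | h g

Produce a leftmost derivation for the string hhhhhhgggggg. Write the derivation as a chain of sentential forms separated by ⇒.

S ⇒ hSg ⇒ hhSgg ⇒ hhhSggg ⇒ hhhhSgggg ⇒ hhhhhSggggg ⇒ hhhhhhgggggg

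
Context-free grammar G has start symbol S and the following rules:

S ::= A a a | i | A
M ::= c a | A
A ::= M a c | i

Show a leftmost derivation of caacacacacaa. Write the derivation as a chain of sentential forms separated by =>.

S => Aaa   [S ::= A a a]
Aaa => Macaa   [A ::= M a c]
Macaa => Aacaa   [M ::= A]
Aacaa => Macacaa   [A ::= M a c]
Macacaa => Aacacaa   [M ::= A]
Aacacaa => Macacacaa   [A ::= M a c]
Macacacaa => Aacacacaa   [M ::= A]
Aacacacaa => Macacacacaa   [A ::= M a c]
Macacacacaa => caacacacacaa   [M ::= c a]

S => Aaa => Macaa => Aacaa => Macacaa => Aacacaa => Macacacaa => Aacacacaa => Macacacacaa => caacacacacaa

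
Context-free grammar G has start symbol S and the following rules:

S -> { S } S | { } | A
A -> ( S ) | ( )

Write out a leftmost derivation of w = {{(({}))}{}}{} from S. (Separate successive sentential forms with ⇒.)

S ⇒ {S}S   [S -> { S } S]
{S}S ⇒ {{S}S}S   [S -> { S } S]
{{S}S}S ⇒ {{A}S}S   [S -> A]
{{A}S}S ⇒ {{(S)}S}S   [A -> ( S )]
{{(S)}S}S ⇒ {{(A)}S}S   [S -> A]
{{(A)}S}S ⇒ {{((S))}S}S   [A -> ( S )]
{{((S))}S}S ⇒ {{(({}))}S}S   [S -> { }]
{{(({}))}S}S ⇒ {{(({}))}{}}S   [S -> { }]
{{(({}))}{}}S ⇒ {{(({}))}{}}{}   [S -> { }]

S ⇒ {S}S ⇒ {{S}S}S ⇒ {{A}S}S ⇒ {{(S)}S}S ⇒ {{(A)}S}S ⇒ {{((S))}S}S ⇒ {{(({}))}S}S ⇒ {{(({}))}{}}S ⇒ {{(({}))}{}}{}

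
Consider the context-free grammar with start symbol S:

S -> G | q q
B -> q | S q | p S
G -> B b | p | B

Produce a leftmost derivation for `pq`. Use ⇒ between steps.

S ⇒ G   [S -> G]
G ⇒ B   [G -> B]
B ⇒ Sq   [B -> S q]
Sq ⇒ Gq   [S -> G]
Gq ⇒ pq   [G -> p]

S ⇒ G ⇒ B ⇒ Sq ⇒ Gq ⇒ pq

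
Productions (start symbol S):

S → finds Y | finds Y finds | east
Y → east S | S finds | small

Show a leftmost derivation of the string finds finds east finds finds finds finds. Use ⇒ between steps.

S ⇒ finds Y finds ⇒ finds S finds finds ⇒ finds finds Y finds finds finds ⇒ finds finds S finds finds finds finds ⇒ finds finds east finds finds finds finds

S ⇒ finds Y finds   [S → finds Y finds]
finds Y finds ⇒ finds S finds finds   [Y → S finds]
finds S finds finds ⇒ finds finds Y finds finds finds   [S → finds Y finds]
finds finds Y finds finds finds ⇒ finds finds S finds finds finds finds   [Y → S finds]
finds finds S finds finds finds finds ⇒ finds finds east finds finds finds finds   [S → east]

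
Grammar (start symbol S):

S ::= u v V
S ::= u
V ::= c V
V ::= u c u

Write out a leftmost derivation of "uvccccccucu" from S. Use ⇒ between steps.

S ⇒ uvV ⇒ uvcV ⇒ uvccV ⇒ uvcccV ⇒ uvccccV ⇒ uvcccccV ⇒ uvccccccV ⇒ uvccccccucu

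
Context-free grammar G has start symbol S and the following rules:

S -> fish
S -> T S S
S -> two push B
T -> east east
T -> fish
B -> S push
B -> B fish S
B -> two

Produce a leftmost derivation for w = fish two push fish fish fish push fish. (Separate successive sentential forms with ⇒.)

S ⇒ T S S ⇒ fish S S ⇒ fish two push B S ⇒ fish two push S push S ⇒ fish two push T S S push S ⇒ fish two push fish S S push S ⇒ fish two push fish fish S push S ⇒ fish two push fish fish fish push S ⇒ fish two push fish fish fish push fish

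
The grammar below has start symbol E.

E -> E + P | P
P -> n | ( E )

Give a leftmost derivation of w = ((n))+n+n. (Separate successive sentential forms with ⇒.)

E ⇒ E+P   [E -> E + P]
E+P ⇒ E+P+P   [E -> E + P]
E+P+P ⇒ P+P+P   [E -> P]
P+P+P ⇒ (E)+P+P   [P -> ( E )]
(E)+P+P ⇒ (P)+P+P   [E -> P]
(P)+P+P ⇒ ((E))+P+P   [P -> ( E )]
((E))+P+P ⇒ ((P))+P+P   [E -> P]
((P))+P+P ⇒ ((n))+P+P   [P -> n]
((n))+P+P ⇒ ((n))+n+P   [P -> n]
((n))+n+P ⇒ ((n))+n+n   [P -> n]

E ⇒ E+P ⇒ E+P+P ⇒ P+P+P ⇒ (E)+P+P ⇒ (P)+P+P ⇒ ((E))+P+P ⇒ ((P))+P+P ⇒ ((n))+P+P ⇒ ((n))+n+P ⇒ ((n))+n+n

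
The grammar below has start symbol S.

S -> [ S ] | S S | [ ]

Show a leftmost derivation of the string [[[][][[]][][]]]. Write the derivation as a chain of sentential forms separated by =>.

S => [S]   [S -> [ S ]]
[S] => [[S]]   [S -> [ S ]]
[[S]] => [[SS]]   [S -> S S]
[[SS]] => [[[]S]]   [S -> [ ]]
[[[]S]] => [[[]SS]]   [S -> S S]
[[[]SS]] => [[[]SSS]]   [S -> S S]
[[[]SSS]] => [[[][]SS]]   [S -> [ ]]
[[[][]SS]] => [[[][]SSS]]   [S -> S S]
[[[][]SSS]] => [[[][][S]SS]]   [S -> [ S ]]
[[[][][S]SS]] => [[[][][[]]SS]]   [S -> [ ]]
[[[][][[]]SS]] => [[[][][[]][]S]]   [S -> [ ]]
[[[][][[]][]S]] => [[[][][[]][][]]]   [S -> [ ]]

S => [S] => [[S]] => [[SS]] => [[[]S]] => [[[]SS]] => [[[]SSS]] => [[[][]SS]] => [[[][]SSS]] => [[[][][S]SS]] => [[[][][[]]SS]] => [[[][][[]][]S]] => [[[][][[]][][]]]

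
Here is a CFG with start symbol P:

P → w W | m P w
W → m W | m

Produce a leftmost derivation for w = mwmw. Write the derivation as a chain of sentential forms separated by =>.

P => mPw => mwWw => mwmw

P => mPw   [P → m P w]
mPw => mwWw   [P → w W]
mwWw => mwmw   [W → m]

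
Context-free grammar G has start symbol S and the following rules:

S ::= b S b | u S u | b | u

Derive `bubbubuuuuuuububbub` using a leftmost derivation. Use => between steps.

S=>bSb=>buSub=>bubSbub=>bubbSbbub=>bubbuSubbub=>bubbubSbubbub=>bubbubuSububbub=>bubbubuuSuububbub=>bubbubuuuSuuububbub=>bubbubuuuuuuububbub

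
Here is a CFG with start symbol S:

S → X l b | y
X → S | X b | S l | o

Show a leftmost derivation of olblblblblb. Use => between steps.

S => Xlb => Xblb => Slblb => Xlblblb => Slblblb => Xlblblblb => Slblblblb => Xlblblblblb => olblblblblb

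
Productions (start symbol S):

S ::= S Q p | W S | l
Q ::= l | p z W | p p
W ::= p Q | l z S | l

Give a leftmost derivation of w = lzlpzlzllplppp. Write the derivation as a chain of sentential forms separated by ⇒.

S ⇒ SQp   [S ::= S Q p]
SQp ⇒ WSQp   [S ::= W S]
WSQp ⇒ lzSSQp   [W ::= l z S]
lzSSQp ⇒ lzSQpSQp   [S ::= S Q p]
lzSQpSQp ⇒ lzlQpSQp   [S ::= l]
lzlQpSQp ⇒ lzlpzWpSQp   [Q ::= p z W]
lzlpzWpSQp ⇒ lzlpzlzSpSQp   [W ::= l z S]
lzlpzlzSpSQp ⇒ lzlpzlzWSpSQp   [S ::= W S]
lzlpzlzWSpSQp ⇒ lzlpzlzlSpSQp   [W ::= l]
lzlpzlzlSpSQp ⇒ lzlpzlzllpSQp   [S ::= l]
lzlpzlzllpSQp ⇒ lzlpzlzllplQp   [S ::= l]
lzlpzlzllplQp ⇒ lzlpzlzllplppp   [Q ::= p p]

S ⇒ SQp ⇒ WSQp ⇒ lzSSQp ⇒ lzSQpSQp ⇒ lzlQpSQp ⇒ lzlpzWpSQp ⇒ lzlpzlzSpSQp ⇒ lzlpzlzWSpSQp ⇒ lzlpzlzlSpSQp ⇒ lzlpzlzllpSQp ⇒ lzlpzlzllplQp ⇒ lzlpzlzllplppp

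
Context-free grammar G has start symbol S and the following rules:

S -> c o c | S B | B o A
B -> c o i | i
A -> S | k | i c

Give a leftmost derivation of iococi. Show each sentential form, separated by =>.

S=>BoA=>ioA=>ioS=>ioSB=>iococB=>iococi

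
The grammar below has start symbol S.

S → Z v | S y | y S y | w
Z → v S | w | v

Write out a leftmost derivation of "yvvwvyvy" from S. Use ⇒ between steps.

S ⇒ ySy ⇒ yZvy ⇒ yvSvy ⇒ yvSyvy ⇒ yvZvyvy ⇒ yvvSvyvy ⇒ yvvwvyvy

S ⇒ ySy   [S → y S y]
ySy ⇒ yZvy   [S → Z v]
yZvy ⇒ yvSvy   [Z → v S]
yvSvy ⇒ yvSyvy   [S → S y]
yvSyvy ⇒ yvZvyvy   [S → Z v]
yvZvyvy ⇒ yvvSvyvy   [Z → v S]
yvvSvyvy ⇒ yvvwvyvy   [S → w]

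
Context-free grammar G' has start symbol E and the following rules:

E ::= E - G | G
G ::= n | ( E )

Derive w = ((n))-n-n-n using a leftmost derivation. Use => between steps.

E => E-G   [E ::= E - G]
E-G => E-G-G   [E ::= E - G]
E-G-G => E-G-G-G   [E ::= E - G]
E-G-G-G => G-G-G-G   [E ::= G]
G-G-G-G => (E)-G-G-G   [G ::= ( E )]
(E)-G-G-G => (G)-G-G-G   [E ::= G]
(G)-G-G-G => ((E))-G-G-G   [G ::= ( E )]
((E))-G-G-G => ((G))-G-G-G   [E ::= G]
((G))-G-G-G => ((n))-G-G-G   [G ::= n]
((n))-G-G-G => ((n))-n-G-G   [G ::= n]
((n))-n-G-G => ((n))-n-n-G   [G ::= n]
((n))-n-n-G => ((n))-n-n-n   [G ::= n]

E => E-G => E-G-G => E-G-G-G => G-G-G-G => (E)-G-G-G => (G)-G-G-G => ((E))-G-G-G => ((G))-G-G-G => ((n))-G-G-G => ((n))-n-G-G => ((n))-n-n-G => ((n))-n-n-n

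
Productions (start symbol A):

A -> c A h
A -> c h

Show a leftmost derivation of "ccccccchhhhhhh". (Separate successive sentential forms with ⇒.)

A ⇒ cAh   [A -> c A h]
cAh ⇒ ccAhh   [A -> c A h]
ccAhh ⇒ cccAhhh   [A -> c A h]
cccAhhh ⇒ ccccAhhhh   [A -> c A h]
ccccAhhhh ⇒ cccccAhhhhh   [A -> c A h]
cccccAhhhhh ⇒ ccccccAhhhhhh   [A -> c A h]
ccccccAhhhhhh ⇒ ccccccchhhhhhh   [A -> c h]

A ⇒ cAh ⇒ ccAhh ⇒ cccAhhh ⇒ ccccAhhhh ⇒ cccccAhhhhh ⇒ ccccccAhhhhhh ⇒ ccccccchhhhhhh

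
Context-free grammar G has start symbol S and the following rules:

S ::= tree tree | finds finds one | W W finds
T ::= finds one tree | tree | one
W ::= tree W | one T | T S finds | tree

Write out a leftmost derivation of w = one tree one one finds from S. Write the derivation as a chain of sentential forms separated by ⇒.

S ⇒ W W finds ⇒ one T W finds ⇒ one tree W finds ⇒ one tree one T finds ⇒ one tree one one finds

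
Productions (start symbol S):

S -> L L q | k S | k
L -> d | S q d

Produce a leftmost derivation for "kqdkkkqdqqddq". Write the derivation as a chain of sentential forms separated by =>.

S => LLq => SqdLq => LLqqdLq => SqdLqqdLq => kqdLqqdLq => kqdSqdqqdLq => kqdkSqdqqdLq => kqdkkSqdqqdLq => kqdkkkqdqqdLq => kqdkkkqdqqddq

S => LLq   [S -> L L q]
LLq => SqdLq   [L -> S q d]
SqdLq => LLqqdLq   [S -> L L q]
LLqqdLq => SqdLqqdLq   [L -> S q d]
SqdLqqdLq => kqdLqqdLq   [S -> k]
kqdLqqdLq => kqdSqdqqdLq   [L -> S q d]
kqdSqdqqdLq => kqdkSqdqqdLq   [S -> k S]
kqdkSqdqqdLq => kqdkkSqdqqdLq   [S -> k S]
kqdkkSqdqqdLq => kqdkkkqdqqdLq   [S -> k]
kqdkkkqdqqdLq => kqdkkkqdqqddq   [L -> d]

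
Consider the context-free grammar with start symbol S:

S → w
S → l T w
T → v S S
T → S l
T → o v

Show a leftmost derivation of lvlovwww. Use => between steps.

S => lTw => lvSSw => lvlTwSw => lvlovwSw => lvlovwww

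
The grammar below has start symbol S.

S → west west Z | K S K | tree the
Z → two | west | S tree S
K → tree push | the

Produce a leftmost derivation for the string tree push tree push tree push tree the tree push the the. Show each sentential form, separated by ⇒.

S ⇒ K S K ⇒ tree push S K ⇒ tree push K S K K ⇒ tree push tree push S K K ⇒ tree push tree push K S K K K ⇒ tree push tree push tree push S K K K ⇒ tree push tree push tree push tree the K K K ⇒ tree push tree push tree push tree the tree push K K ⇒ tree push tree push tree push tree the tree push the K ⇒ tree push tree push tree push tree the tree push the the

S ⇒ K S K   [S → K S K]
K S K ⇒ tree push S K   [K → tree push]
tree push S K ⇒ tree push K S K K   [S → K S K]
tree push K S K K ⇒ tree push tree push S K K   [K → tree push]
tree push tree push S K K ⇒ tree push tree push K S K K K   [S → K S K]
tree push tree push K S K K K ⇒ tree push tree push tree push S K K K   [K → tree push]
tree push tree push tree push S K K K ⇒ tree push tree push tree push tree the K K K   [S → tree the]
tree push tree push tree push tree the K K K ⇒ tree push tree push tree push tree the tree push K K   [K → tree push]
tree push tree push tree push tree the tree push K K ⇒ tree push tree push tree push tree the tree push the K   [K → the]
tree push tree push tree push tree the tree push the K ⇒ tree push tree push tree push tree the tree push the the   [K → the]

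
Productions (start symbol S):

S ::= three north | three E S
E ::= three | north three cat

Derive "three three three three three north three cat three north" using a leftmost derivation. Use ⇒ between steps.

S ⇒ three E S   [S ::= three E S]
three E S ⇒ three three S   [E ::= three]
three three S ⇒ three three three E S   [S ::= three E S]
three three three E S ⇒ three three three three S   [E ::= three]
three three three three S ⇒ three three three three three E S   [S ::= three E S]
three three three three three E S ⇒ three three three three three north three cat S   [E ::= north three cat]
three three three three three north three cat S ⇒ three three three three three north three cat three north   [S ::= three north]

S ⇒ three E S ⇒ three three S ⇒ three three three E S ⇒ three three three three S ⇒ three three three three three E S ⇒ three three three three three north three cat S ⇒ three three three three three north three cat three north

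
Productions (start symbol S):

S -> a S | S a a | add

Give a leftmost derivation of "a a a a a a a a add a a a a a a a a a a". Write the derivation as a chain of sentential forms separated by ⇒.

S ⇒ a S   [S -> a S]
a S ⇒ a a S   [S -> a S]
a a S ⇒ a a a S   [S -> a S]
a a a S ⇒ a a a S a a   [S -> S a a]
a a a S a a ⇒ a a a a S a a   [S -> a S]
a a a a S a a ⇒ a a a a a S a a   [S -> a S]
a a a a a S a a ⇒ a a a a a S a a a a   [S -> S a a]
a a a a a S a a a a ⇒ a a a a a S a a a a a a   [S -> S a a]
a a a a a S a a a a a a ⇒ a a a a a S a a a a a a a a   [S -> S a a]
a a a a a S a a a a a a a a ⇒ a a a a a a S a a a a a a a a   [S -> a S]
a a a a a a S a a a a a a a a ⇒ a a a a a a a S a a a a a a a a   [S -> a S]
a a a a a a a S a a a a a a a a ⇒ a a a a a a a a S a a a a a a a a   [S -> a S]
a a a a a a a a S a a a a a a a a ⇒ a a a a a a a a S a a a a a a a a a a   [S -> S a a]
a a a a a a a a S a a a a a a a a a a ⇒ a a a a a a a a add a a a a a a a a a a   [S -> add]

S ⇒ a S ⇒ a a S ⇒ a a a S ⇒ a a a S a a ⇒ a a a a S a a ⇒ a a a a a S a a ⇒ a a a a a S a a a a ⇒ a a a a a S a a a a a a ⇒ a a a a a S a a a a a a a a ⇒ a a a a a a S a a a a a a a a ⇒ a a a a a a a S a a a a a a a a ⇒ a a a a a a a a S a a a a a a a a ⇒ a a a a a a a a S a a a a a a a a a a ⇒ a a a a a a a a add a a a a a a a a a a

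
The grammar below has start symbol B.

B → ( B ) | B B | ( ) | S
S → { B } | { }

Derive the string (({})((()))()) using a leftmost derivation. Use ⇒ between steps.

B⇒(B)⇒(BB)⇒((B)B)⇒((S)B)⇒(({})B)⇒(({})BB)⇒(({})(B)B)⇒(({})((B))B)⇒(({})((()))B)⇒(({})((()))())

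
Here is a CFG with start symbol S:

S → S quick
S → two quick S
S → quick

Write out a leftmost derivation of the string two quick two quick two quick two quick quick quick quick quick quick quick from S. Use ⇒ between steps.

S ⇒ S quick ⇒ two quick S quick ⇒ two quick S quick quick ⇒ two quick two quick S quick quick ⇒ two quick two quick S quick quick quick ⇒ two quick two quick S quick quick quick quick ⇒ two quick two quick S quick quick quick quick quick ⇒ two quick two quick two quick S quick quick quick quick quick ⇒ two quick two quick two quick two quick S quick quick quick quick quick ⇒ two quick two quick two quick two quick quick quick quick quick quick quick

S ⇒ S quick   [S → S quick]
S quick ⇒ two quick S quick   [S → two quick S]
two quick S quick ⇒ two quick S quick quick   [S → S quick]
two quick S quick quick ⇒ two quick two quick S quick quick   [S → two quick S]
two quick two quick S quick quick ⇒ two quick two quick S quick quick quick   [S → S quick]
two quick two quick S quick quick quick ⇒ two quick two quick S quick quick quick quick   [S → S quick]
two quick two quick S quick quick quick quick ⇒ two quick two quick S quick quick quick quick quick   [S → S quick]
two quick two quick S quick quick quick quick quick ⇒ two quick two quick two quick S quick quick quick quick quick   [S → two quick S]
two quick two quick two quick S quick quick quick quick quick ⇒ two quick two quick two quick two quick S quick quick quick quick quick   [S → two quick S]
two quick two quick two quick two quick S quick quick quick quick quick ⇒ two quick two quick two quick two quick quick quick quick quick quick quick   [S → quick]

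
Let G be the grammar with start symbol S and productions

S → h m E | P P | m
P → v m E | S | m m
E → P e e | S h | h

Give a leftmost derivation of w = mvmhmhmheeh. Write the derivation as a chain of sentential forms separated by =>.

S => PP   [S → P P]
PP => SP   [P → S]
SP => mP   [S → m]
mP => mvmE   [P → v m E]
mvmE => mvmSh   [E → S h]
mvmSh => mvmhmEh   [S → h m E]
mvmhmEh => mvmhmPeeh   [E → P e e]
mvmhmPeeh => mvmhmSeeh   [P → S]
mvmhmSeeh => mvmhmhmEeeh   [S → h m E]
mvmhmhmEeeh => mvmhmhmheeh   [E → h]

S => PP => SP => mP => mvmE => mvmSh => mvmhmEh => mvmhmPeeh => mvmhmSeeh => mvmhmhmEeeh => mvmhmhmheeh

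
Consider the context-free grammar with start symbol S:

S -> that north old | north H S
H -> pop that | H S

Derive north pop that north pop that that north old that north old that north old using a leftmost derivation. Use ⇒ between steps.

S ⇒ north H S ⇒ north H S S ⇒ north pop that S S ⇒ north pop that north H S S ⇒ north pop that north H S S S ⇒ north pop that north pop that S S S ⇒ north pop that north pop that that north old S S ⇒ north pop that north pop that that north old that north old S ⇒ north pop that north pop that that north old that north old that north old

S ⇒ north H S   [S -> north H S]
north H S ⇒ north H S S   [H -> H S]
north H S S ⇒ north pop that S S   [H -> pop that]
north pop that S S ⇒ north pop that north H S S   [S -> north H S]
north pop that north H S S ⇒ north pop that north H S S S   [H -> H S]
north pop that north H S S S ⇒ north pop that north pop that S S S   [H -> pop that]
north pop that north pop that S S S ⇒ north pop that north pop that that north old S S   [S -> that north old]
north pop that north pop that that north old S S ⇒ north pop that north pop that that north old that north old S   [S -> that north old]
north pop that north pop that that north old that north old S ⇒ north pop that north pop that that north old that north old that north old   [S -> that north old]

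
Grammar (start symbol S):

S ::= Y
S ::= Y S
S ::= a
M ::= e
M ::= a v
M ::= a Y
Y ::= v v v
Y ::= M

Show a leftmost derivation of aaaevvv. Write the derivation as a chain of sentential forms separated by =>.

S => YS   [S ::= Y S]
YS => MS   [Y ::= M]
MS => aYS   [M ::= a Y]
aYS => aMS   [Y ::= M]
aMS => aaYS   [M ::= a Y]
aaYS => aaMS   [Y ::= M]
aaMS => aaaYS   [M ::= a Y]
aaaYS => aaaMS   [Y ::= M]
aaaMS => aaaeS   [M ::= e]
aaaeS => aaaeY   [S ::= Y]
aaaeY => aaaevvv   [Y ::= v v v]

S => YS => MS => aYS => aMS => aaYS => aaMS => aaaYS => aaaMS => aaaeS => aaaeY => aaaevvv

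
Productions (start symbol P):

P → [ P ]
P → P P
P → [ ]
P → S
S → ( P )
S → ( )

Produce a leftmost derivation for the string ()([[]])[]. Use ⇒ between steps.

P ⇒ PP ⇒ SP ⇒ ()P ⇒ ()PP ⇒ ()SP ⇒ ()(P)P ⇒ ()([P])P ⇒ ()([[]])P ⇒ ()([[]])[]

P ⇒ PP   [P → P P]
PP ⇒ SP   [P → S]
SP ⇒ ()P   [S → ( )]
()P ⇒ ()PP   [P → P P]
()PP ⇒ ()SP   [P → S]
()SP ⇒ ()(P)P   [S → ( P )]
()(P)P ⇒ ()([P])P   [P → [ P ]]
()([P])P ⇒ ()([[]])P   [P → [ ]]
()([[]])P ⇒ ()([[]])[]   [P → [ ]]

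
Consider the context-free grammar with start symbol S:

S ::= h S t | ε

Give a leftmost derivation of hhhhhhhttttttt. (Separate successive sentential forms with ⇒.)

S⇒hSt⇒hhStt⇒hhhSttt⇒hhhhStttt⇒hhhhhSttttt⇒hhhhhhStttttt⇒hhhhhhhSttttttt⇒hhhhhhhttttttt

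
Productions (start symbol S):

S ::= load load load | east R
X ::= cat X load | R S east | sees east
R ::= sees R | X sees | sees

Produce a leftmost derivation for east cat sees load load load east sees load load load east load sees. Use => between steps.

S => east R => east X sees => east cat X load sees => east cat R S east load sees => east cat X sees S east load sees => east cat R S east sees S east load sees => east cat sees S east sees S east load sees => east cat sees load load load east sees S east load sees => east cat sees load load load east sees load load load east load sees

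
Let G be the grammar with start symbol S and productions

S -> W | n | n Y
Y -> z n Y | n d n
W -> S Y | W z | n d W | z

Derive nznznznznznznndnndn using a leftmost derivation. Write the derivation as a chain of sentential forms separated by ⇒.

S ⇒ W ⇒ SY ⇒ nYY ⇒ nznYY ⇒ nznznYY ⇒ nznznznYY ⇒ nznznznznYY ⇒ nznznznznznYY ⇒ nznznznznznznYY ⇒ nznznznznznznndnY ⇒ nznznznznznznndnndn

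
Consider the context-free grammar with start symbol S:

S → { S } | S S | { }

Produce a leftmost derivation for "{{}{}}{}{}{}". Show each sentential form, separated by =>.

S => SS   [S → S S]
SS => SSS   [S → S S]
SSS => SSSS   [S → S S]
SSSS => {S}SSS   [S → { S }]
{S}SSS => {SS}SSS   [S → S S]
{SS}SSS => {{}S}SSS   [S → { }]
{{}S}SSS => {{}{}}SSS   [S → { }]
{{}{}}SSS => {{}{}}{}SS   [S → { }]
{{}{}}{}SS => {{}{}}{}{}S   [S → { }]
{{}{}}{}{}S => {{}{}}{}{}{}   [S → { }]

S => SS => SSS => SSSS => {S}SSS => {SS}SSS => {{}S}SSS => {{}{}}SSS => {{}{}}{}SS => {{}{}}{}{}S => {{}{}}{}{}{}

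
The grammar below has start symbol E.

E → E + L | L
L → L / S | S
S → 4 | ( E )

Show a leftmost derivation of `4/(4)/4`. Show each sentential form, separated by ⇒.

E ⇒ L ⇒ L/S ⇒ L/S/S ⇒ S/S/S ⇒ 4/S/S ⇒ 4/(E)/S ⇒ 4/(L)/S ⇒ 4/(S)/S ⇒ 4/(4)/S ⇒ 4/(4)/4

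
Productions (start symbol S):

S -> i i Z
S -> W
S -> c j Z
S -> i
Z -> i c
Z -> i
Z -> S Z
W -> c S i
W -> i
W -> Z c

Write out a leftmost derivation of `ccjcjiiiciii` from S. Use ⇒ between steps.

S ⇒ W ⇒ cSi ⇒ ccjZi ⇒ ccjSZi ⇒ ccjcjZZi ⇒ ccjcjSZZi ⇒ ccjcjiiZZZi ⇒ ccjcjiiicZZi ⇒ ccjcjiiiciZi ⇒ ccjcjiiiciii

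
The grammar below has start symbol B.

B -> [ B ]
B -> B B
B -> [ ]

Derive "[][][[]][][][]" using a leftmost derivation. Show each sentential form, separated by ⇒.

B ⇒ BB ⇒ BBB ⇒ BBBB ⇒ BBBBB ⇒ BBBBBB ⇒ []BBBBB ⇒ [][]BBBB ⇒ [][][B]BBB ⇒ [][][[]]BBB ⇒ [][][[]][]BB ⇒ [][][[]][][]B ⇒ [][][[]][][][]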